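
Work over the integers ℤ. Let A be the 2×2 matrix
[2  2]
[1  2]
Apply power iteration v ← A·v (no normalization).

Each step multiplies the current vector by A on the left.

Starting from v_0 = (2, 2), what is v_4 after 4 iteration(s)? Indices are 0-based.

v_0 = (2, 2).
v_1 = A·v_0 = (8, 6).
v_2 = A·v_1 = (28, 20).
v_3 = A·v_2 = (96, 68).
v_4 = A·v_3 = (328, 232).

v_4 = (328, 232)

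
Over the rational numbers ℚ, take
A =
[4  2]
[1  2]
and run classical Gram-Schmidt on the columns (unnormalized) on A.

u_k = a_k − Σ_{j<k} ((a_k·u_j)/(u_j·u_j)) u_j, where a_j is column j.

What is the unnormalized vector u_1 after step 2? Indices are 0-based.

u_1 = (-6/17, 24/17)

Step 1: u_0 = a_0 = (4, 1).
Step 2: u_1 = a_1 − (10/17)·u_0 = (-6/17, 24/17).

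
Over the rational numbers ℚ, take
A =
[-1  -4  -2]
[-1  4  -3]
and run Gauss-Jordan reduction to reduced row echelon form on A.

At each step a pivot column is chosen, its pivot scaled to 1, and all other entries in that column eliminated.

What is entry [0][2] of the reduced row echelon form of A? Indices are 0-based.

M[0][2] = 5/2

pivot(0,0)=-1: scale R0 → (1, 4, 2)
  clear (1,0): R1 −= (-1)R0 → (0, 8, -1)
pivot(1,1)=8: scale R1 → (0, 1, -1/8)
  clear (0,1): R0 −= (4)R1 → (1, 0, 5/2)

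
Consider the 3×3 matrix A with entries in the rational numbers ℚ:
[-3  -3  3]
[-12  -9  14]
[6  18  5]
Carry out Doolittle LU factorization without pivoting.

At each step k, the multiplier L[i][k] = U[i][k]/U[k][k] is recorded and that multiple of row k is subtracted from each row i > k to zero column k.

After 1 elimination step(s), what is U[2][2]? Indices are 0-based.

U[2][2] = 11

[col 0] pivot -3
  R1 -= 4*R0 → (0, 3, 2)  (L[1][0] := 4)
  R2 -= -2*R0 → (0, 12, 11)  (L[2][0] := -2)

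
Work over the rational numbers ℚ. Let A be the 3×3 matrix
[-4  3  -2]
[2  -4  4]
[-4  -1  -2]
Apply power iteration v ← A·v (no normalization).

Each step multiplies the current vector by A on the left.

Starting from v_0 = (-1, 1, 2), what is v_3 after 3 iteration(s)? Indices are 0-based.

v_3 = (22, -32, 46)

v_0 = (-1, 1, 2).
v_1 = A·v_0 = (3, 2, -1).
v_2 = A·v_1 = (-4, -6, -12).
v_3 = A·v_2 = (22, -32, 46).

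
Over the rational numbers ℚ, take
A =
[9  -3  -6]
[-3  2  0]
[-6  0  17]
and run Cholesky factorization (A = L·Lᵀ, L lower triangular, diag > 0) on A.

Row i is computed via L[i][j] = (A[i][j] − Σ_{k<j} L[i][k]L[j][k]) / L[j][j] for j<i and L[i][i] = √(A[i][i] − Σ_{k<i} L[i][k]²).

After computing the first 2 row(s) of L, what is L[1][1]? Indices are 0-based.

L[1][1] = 1

Step 1: L[0][0] = √(9) = 3.
  L[1][0] = (-3) / L[0][0] = -1.
Step 2: L[1][1] = √(1) = 1.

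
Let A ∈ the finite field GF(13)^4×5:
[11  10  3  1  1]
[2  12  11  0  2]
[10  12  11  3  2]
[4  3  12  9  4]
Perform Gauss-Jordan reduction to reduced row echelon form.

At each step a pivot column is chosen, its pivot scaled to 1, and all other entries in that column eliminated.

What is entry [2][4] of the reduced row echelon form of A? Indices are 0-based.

M[2][4] = 4

step 1: normalize row 0 (÷11) = (1, 8, 5, 6, 6)
  row 1: subtract 2×row0 = (0, 9, 1, 1, 3)
  row 2: subtract 10×row0 = (0, 10, 0, 8, 7)
  row 3: subtract 4×row0 = (0, 10, 5, 11, 6)
step 2: normalize row 1 (÷9) = (0, 1, 3, 3, 9)
  row 0: subtract 8×row1 = (1, 0, 7, 8, 12)
  row 2: subtract 10×row1 = (0, 0, 9, 4, 8)
  row 3: subtract 10×row1 = (0, 0, 1, 7, 7)
step 3: normalize row 2 (÷9) = (0, 0, 1, 12, 11)
  row 0: subtract 7×row2 = (1, 0, 0, 2, 0)
  row 1: subtract 3×row2 = (0, 1, 0, 6, 2)
  row 3: subtract 1×row2 = (0, 0, 0, 8, 9)
step 4: normalize row 3 (÷8) = (0, 0, 0, 1, 6)
  row 0: subtract 2×row3 = (1, 0, 0, 0, 1)
  row 1: subtract 6×row3 = (0, 1, 0, 0, 5)
  row 2: subtract 12×row3 = (0, 0, 1, 0, 4)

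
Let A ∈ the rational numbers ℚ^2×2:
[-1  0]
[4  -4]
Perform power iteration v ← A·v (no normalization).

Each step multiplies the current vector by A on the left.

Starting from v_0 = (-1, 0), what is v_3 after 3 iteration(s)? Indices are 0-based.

v_0 = (-1, 0).
v_1 = A·v_0 = (1, -4).
v_2 = A·v_1 = (-1, 20).
v_3 = A·v_2 = (1, -84).

v_3 = (1, -84)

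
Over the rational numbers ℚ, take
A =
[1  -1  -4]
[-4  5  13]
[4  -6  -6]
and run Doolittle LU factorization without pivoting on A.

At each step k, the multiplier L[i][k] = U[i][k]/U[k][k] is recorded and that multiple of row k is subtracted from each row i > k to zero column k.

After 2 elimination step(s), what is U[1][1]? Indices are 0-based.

[col 0] pivot 1
  R1 -= -4*R0 → (0, 1, -3)  (L[1][0] := -4)
  R2 -= 4*R0 → (0, -2, 10)  (L[2][0] := 4)
[col 1] pivot 1
  R2 -= -2*R1 → (0, 0, 4)  (L[2][1] := -2)

U[1][1] = 1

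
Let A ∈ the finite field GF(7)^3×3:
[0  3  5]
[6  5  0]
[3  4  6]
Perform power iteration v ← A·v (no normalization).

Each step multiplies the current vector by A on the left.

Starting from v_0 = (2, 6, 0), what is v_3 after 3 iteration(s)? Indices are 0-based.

v_3 = (3, 5, 4)

v_0 = (2, 6, 0).
v_1 = A·v_0 = (4, 0, 2).
v_2 = A·v_1 = (3, 3, 3).
v_3 = A·v_2 = (3, 5, 4).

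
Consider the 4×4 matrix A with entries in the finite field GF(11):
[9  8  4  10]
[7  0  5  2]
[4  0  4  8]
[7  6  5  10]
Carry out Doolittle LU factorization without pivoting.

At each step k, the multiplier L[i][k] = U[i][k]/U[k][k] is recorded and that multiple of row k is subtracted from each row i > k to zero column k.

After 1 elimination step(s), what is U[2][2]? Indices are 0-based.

Step 1: pivot at (0,0) is 9.
  row1 ← row1 − (2)·row0  ⇒  L[1][0]=2, U row1=(0, 6, 8, 4)
  row2 ← row2 − (9)·row0  ⇒  L[2][0]=9, U row2=(0, 5, 1, 6)
  row3 ← row3 − (2)·row0  ⇒  L[3][0]=2, U row3=(0, 1, 8, 1)

U[2][2] = 1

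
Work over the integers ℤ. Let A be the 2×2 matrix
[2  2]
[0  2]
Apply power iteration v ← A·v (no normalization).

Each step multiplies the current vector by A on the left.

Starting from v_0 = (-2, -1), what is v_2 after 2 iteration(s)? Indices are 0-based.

v_2 = (-16, -4)

v_0 = (-2, -1).
v_1 = A·v_0 = (-6, -2).
v_2 = A·v_1 = (-16, -4).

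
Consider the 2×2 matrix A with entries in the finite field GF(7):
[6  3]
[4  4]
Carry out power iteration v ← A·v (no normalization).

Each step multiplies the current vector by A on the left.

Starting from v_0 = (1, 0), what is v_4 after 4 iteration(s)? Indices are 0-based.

v_4 = (4, 2)

v_0 = (1, 0).
v_1 = A·v_0 = (6, 4).
v_2 = A·v_1 = (6, 5).
v_3 = A·v_2 = (2, 2).
v_4 = A·v_3 = (4, 2).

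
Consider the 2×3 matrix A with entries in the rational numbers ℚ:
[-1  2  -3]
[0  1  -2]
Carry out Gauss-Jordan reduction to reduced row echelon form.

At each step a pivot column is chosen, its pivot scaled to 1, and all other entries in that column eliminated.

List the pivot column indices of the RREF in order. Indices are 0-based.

pivot columns: 0, 1

pivot(0,0)=-1: scale R0 → (1, -2, 3)
pivot(1,1)=1: scale R1 → (0, 1, -2)
  clear (0,1): R0 −= (-2)R1 → (1, 0, -1)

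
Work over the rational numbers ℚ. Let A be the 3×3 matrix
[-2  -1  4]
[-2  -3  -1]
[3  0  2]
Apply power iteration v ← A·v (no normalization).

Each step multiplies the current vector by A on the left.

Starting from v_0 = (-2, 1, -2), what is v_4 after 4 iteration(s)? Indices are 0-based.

v_4 = (-574, 135, -593)

v_0 = (-2, 1, -2).
v_1 = A·v_0 = (-5, 3, -10).
v_2 = A·v_1 = (-33, 11, -35).
v_3 = A·v_2 = (-85, 68, -169).
v_4 = A·v_3 = (-574, 135, -593).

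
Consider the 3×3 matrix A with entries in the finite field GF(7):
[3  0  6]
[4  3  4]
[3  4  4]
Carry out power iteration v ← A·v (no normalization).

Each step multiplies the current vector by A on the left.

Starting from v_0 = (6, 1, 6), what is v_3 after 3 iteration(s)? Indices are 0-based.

v_3 = (1, 4, 0)

v_0 = (6, 1, 6).
v_1 = A·v_0 = (5, 2, 4).
v_2 = A·v_1 = (4, 0, 4).
v_3 = A·v_2 = (1, 4, 0).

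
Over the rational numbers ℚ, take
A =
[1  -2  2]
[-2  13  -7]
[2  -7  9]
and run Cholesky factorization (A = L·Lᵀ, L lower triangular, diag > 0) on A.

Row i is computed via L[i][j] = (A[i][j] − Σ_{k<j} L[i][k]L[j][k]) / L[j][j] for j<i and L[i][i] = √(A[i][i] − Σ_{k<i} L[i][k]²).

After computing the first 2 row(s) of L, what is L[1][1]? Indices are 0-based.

L[1][1] = 3

Step 1: L[0][0] = √(1) = 1.
  L[1][0] = (-2) / L[0][0] = -2.
Step 2: L[1][1] = √(9) = 3.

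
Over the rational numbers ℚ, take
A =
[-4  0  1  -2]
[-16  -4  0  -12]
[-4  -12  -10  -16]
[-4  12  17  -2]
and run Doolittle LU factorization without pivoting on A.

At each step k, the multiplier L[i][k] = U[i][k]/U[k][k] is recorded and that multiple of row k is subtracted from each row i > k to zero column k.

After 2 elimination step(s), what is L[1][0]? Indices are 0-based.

L[1][0] = 4

k=0: U[0][0]=-4
  eliminate (1,0): mult=4, new row 1: (0, -4, -4, -4); set L[1][0]=4
  eliminate (2,0): mult=1, new row 2: (0, -12, -11, -14); set L[2][0]=1
  eliminate (3,0): mult=1, new row 3: (0, 12, 16, 0); set L[3][0]=1
k=1: U[1][1]=-4
  eliminate (2,1): mult=3, new row 2: (0, 0, 1, -2); set L[2][1]=3
  eliminate (3,1): mult=-3, new row 3: (0, 0, 4, -12); set L[3][1]=-3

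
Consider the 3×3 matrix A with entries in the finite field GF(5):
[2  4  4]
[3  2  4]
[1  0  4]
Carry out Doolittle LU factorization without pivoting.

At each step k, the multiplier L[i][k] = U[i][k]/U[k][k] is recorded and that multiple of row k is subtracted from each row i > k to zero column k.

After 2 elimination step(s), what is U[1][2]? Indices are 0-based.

U[1][2] = 3

[col 0] pivot 2
  R1 -= 4*R0 → (0, 1, 3)  (L[1][0] := 4)
  R2 -= 3*R0 → (0, 3, 2)  (L[2][0] := 3)
[col 1] pivot 1
  R2 -= 3*R1 → (0, 0, 3)  (L[2][1] := 3)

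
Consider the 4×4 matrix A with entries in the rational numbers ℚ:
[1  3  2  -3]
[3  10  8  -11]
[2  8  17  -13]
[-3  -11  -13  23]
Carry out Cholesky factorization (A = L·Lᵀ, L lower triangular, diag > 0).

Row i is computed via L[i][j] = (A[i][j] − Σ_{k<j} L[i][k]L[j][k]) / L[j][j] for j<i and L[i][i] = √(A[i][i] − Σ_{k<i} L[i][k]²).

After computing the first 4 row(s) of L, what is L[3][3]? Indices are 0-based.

L[3][3] = 3

Step 1: L[0][0] = √(1) = 1.
  L[1][0] = (3) / L[0][0] = 3.
Step 2: L[1][1] = √(1) = 1.
  L[2][0] = (2) / L[0][0] = 2.
  L[2][1] = (2) / L[1][1] = 2.
Step 3: L[2][2] = √(9) = 3.
  L[3][0] = (-3) / L[0][0] = -3.
  L[3][1] = (-2) / L[1][1] = -2.
  L[3][2] = (-3) / L[2][2] = -1.
Step 4: L[3][3] = √(9) = 3.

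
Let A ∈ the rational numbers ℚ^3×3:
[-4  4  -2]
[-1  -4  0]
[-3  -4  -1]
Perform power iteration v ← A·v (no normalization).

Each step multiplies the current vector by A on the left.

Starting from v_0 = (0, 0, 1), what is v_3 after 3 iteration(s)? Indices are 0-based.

v_0 = (0, 0, 1).
v_1 = A·v_0 = (-2, 0, -1).
v_2 = A·v_1 = (10, 2, 7).
v_3 = A·v_2 = (-46, -18, -45).

v_3 = (-46, -18, -45)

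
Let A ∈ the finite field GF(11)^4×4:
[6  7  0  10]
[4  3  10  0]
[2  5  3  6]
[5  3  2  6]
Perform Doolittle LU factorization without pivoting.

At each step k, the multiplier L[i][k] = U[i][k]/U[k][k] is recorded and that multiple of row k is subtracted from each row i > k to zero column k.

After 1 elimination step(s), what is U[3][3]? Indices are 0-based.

U[3][3] = 5

Step 1: pivot at (0,0) is 6.
  row1 ← row1 − (8)·row0  ⇒  L[1][0]=8, U row1=(0, 2, 10, 8)
  row2 ← row2 − (4)·row0  ⇒  L[2][0]=4, U row2=(0, 10, 3, 10)
  row3 ← row3 − (10)·row0  ⇒  L[3][0]=10, U row3=(0, 10, 2, 5)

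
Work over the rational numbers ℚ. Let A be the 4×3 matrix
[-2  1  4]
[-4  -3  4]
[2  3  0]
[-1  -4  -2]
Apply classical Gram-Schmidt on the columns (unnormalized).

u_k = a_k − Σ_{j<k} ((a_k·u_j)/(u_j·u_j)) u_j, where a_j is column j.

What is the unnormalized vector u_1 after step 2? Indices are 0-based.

Step 1: u_0 = a_0 = (-2, -4, 2, -1).
Step 2: u_1 = a_1 − (4/5)·u_0 = (13/5, 1/5, 7/5, -16/5).

u_1 = (13/5, 1/5, 7/5, -16/5)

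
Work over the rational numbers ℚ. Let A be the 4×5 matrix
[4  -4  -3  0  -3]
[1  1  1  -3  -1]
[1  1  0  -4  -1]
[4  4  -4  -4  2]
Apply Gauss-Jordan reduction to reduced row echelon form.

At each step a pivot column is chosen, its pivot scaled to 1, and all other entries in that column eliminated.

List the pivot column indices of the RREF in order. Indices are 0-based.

pivot columns: 0, 1, 2, 3

[1] R0 /= 4  ⇒  (1, -1, -3/4, 0, -3/4)
     R1 -= 1·R0  ⇒  (0, 2, 7/4, -3, -1/4)
     R2 -= 1·R0  ⇒  (0, 2, 3/4, -4, -1/4)
     R3 -= 4·R0  ⇒  (0, 8, -1, -4, 5)
[2] R1 /= 2  ⇒  (0, 1, 7/8, -3/2, -1/8)
     R0 -= -1·R1  ⇒  (1, 0, 1/8, -3/2, -7/8)
     R2 -= 2·R1  ⇒  (0, 0, -1, -1, 0)
     R3 -= 8·R1  ⇒  (0, 0, -8, 8, 6)
[3] R2 /= -1  ⇒  (0, 0, 1, 1, 0)
     R0 -= 1/8·R2  ⇒  (1, 0, 0, -13/8, -7/8)
     R1 -= 7/8·R2  ⇒  (0, 1, 0, -19/8, -1/8)
     R3 -= -8·R2  ⇒  (0, 0, 0, 16, 6)
[4] R3 /= 16  ⇒  (0, 0, 0, 1, 3/8)
     R0 -= -13/8·R3  ⇒  (1, 0, 0, 0, -17/64)
     R1 -= -19/8·R3  ⇒  (0, 1, 0, 0, 49/64)
     R2 -= 1·R3  ⇒  (0, 0, 1, 0, -3/8)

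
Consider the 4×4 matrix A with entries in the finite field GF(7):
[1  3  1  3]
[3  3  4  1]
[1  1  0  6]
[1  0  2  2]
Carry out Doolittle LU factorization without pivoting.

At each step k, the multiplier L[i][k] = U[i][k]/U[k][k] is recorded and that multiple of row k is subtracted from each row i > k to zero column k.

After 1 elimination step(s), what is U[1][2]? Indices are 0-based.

U[1][2] = 1

k=0: U[0][0]=1
  eliminate (1,0): mult=3, new row 1: (0, 1, 1, 6); set L[1][0]=3
  eliminate (2,0): mult=1, new row 2: (0, 5, 6, 3); set L[2][0]=1
  eliminate (3,0): mult=1, new row 3: (0, 4, 1, 6); set L[3][0]=1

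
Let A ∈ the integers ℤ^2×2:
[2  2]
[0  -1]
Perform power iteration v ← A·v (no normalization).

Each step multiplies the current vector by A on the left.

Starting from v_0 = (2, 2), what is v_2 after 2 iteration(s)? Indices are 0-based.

v_0 = (2, 2).
v_1 = A·v_0 = (8, -2).
v_2 = A·v_1 = (12, 2).

v_2 = (12, 2)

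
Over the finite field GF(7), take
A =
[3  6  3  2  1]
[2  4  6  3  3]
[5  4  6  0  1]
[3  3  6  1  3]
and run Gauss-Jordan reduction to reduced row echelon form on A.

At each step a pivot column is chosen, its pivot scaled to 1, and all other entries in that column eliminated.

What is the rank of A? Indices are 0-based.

[1] R0 /= 3  ⇒  (1, 2, 1, 3, 5)
     R1 -= 2·R0  ⇒  (0, 0, 4, 4, 0)
     R2 -= 5·R0  ⇒  (0, 1, 1, 6, 4)
     R3 -= 3·R0  ⇒  (0, 4, 3, 6, 2)
[2] R1 <-> R2
[2] R1 /= 1  ⇒  (0, 1, 1, 6, 4)
     R0 -= 2·R1  ⇒  (1, 0, 6, 5, 4)
     R3 -= 4·R1  ⇒  (0, 0, 6, 3, 0)
[3] R2 /= 4  ⇒  (0, 0, 1, 1, 0)
     R0 -= 6·R2  ⇒  (1, 0, 0, 6, 4)
     R1 -= 1·R2  ⇒  (0, 1, 0, 5, 4)
     R3 -= 6·R2  ⇒  (0, 0, 0, 4, 0)
[4] R3 /= 4  ⇒  (0, 0, 0, 1, 0)
     R0 -= 6·R3  ⇒  (1, 0, 0, 0, 4)
     R1 -= 5·R3  ⇒  (0, 1, 0, 0, 4)
     R2 -= 1·R3  ⇒  (0, 0, 1, 0, 0)

rank = 4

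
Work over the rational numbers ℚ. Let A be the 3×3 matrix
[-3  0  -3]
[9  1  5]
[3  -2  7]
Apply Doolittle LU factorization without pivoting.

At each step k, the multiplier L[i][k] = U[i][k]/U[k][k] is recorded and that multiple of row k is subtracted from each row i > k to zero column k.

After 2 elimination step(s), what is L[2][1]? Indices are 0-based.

[col 0] pivot -3
  R1 -= -3*R0 → (0, 1, -4)  (L[1][0] := -3)
  R2 -= -1*R0 → (0, -2, 4)  (L[2][0] := -1)
[col 1] pivot 1
  R2 -= -2*R1 → (0, 0, -4)  (L[2][1] := -2)

L[2][1] = -2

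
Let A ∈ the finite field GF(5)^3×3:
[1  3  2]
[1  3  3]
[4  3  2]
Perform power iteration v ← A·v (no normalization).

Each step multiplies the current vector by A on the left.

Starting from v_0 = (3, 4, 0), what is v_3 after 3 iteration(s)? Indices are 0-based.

v_0 = (3, 4, 0).
v_1 = A·v_0 = (0, 0, 4).
v_2 = A·v_1 = (3, 2, 3).
v_3 = A·v_2 = (0, 3, 4).

v_3 = (0, 3, 4)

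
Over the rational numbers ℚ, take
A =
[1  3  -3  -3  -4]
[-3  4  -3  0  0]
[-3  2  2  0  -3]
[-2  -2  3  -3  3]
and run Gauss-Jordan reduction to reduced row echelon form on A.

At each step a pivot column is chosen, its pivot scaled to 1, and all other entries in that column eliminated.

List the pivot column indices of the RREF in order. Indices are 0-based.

pivot columns: 0, 1, 2, 3

step 1: normalize row 0 (÷1) = (1, 3, -3, -3, -4)
  row 1: subtract -3×row0 = (0, 13, -12, -9, -12)
  row 2: subtract -3×row0 = (0, 11, -7, -9, -15)
  row 3: subtract -2×row0 = (0, 4, -3, -9, -5)
step 2: normalize row 1 (÷13) = (0, 1, -12/13, -9/13, -12/13)
  row 0: subtract 3×row1 = (1, 0, -3/13, -12/13, -16/13)
  row 2: subtract 11×row1 = (0, 0, 41/13, -18/13, -63/13)
  row 3: subtract 4×row1 = (0, 0, 9/13, -81/13, -17/13)
step 3: normalize row 2 (÷41/13) = (0, 0, 1, -18/41, -63/41)
  row 0: subtract -3/13×row2 = (1, 0, 0, -42/41, -65/41)
  row 1: subtract -12/13×row2 = (0, 1, 0, -45/41, -96/41)
  row 3: subtract 9/13×row2 = (0, 0, 0, -243/41, -10/41)
step 4: normalize row 3 (÷-243/41) = (0, 0, 0, 1, 10/243)
  row 0: subtract -42/41×row3 = (1, 0, 0, 0, -125/81)
  row 1: subtract -45/41×row3 = (0, 1, 0, 0, -62/27)
  row 2: subtract -18/41×row3 = (0, 0, 1, 0, -41/27)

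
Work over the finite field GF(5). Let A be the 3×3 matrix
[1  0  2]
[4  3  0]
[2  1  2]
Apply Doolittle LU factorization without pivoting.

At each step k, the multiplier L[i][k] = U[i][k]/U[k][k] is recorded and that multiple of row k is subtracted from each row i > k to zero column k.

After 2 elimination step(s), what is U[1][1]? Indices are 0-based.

k=0: U[0][0]=1
  eliminate (1,0): mult=4, new row 1: (0, 3, 2); set L[1][0]=4
  eliminate (2,0): mult=2, new row 2: (0, 1, 3); set L[2][0]=2
k=1: U[1][1]=3
  eliminate (2,1): mult=2, new row 2: (0, 0, 4); set L[2][1]=2

U[1][1] = 3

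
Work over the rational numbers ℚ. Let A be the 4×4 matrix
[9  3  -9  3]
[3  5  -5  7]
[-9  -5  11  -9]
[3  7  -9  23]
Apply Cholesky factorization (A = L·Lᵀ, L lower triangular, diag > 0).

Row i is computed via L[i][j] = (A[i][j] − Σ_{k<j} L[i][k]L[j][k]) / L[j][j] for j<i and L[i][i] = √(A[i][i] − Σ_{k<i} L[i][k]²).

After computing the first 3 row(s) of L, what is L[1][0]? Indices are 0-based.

Step 1: L[0][0] = √(9) = 3.
  L[1][0] = (3) / L[0][0] = 1.
Step 2: L[1][1] = √(4) = 2.
  L[2][0] = (-9) / L[0][0] = -3.
  L[2][1] = (-2) / L[1][1] = -1.
Step 3: L[2][2] = √(1) = 1.

L[1][0] = 1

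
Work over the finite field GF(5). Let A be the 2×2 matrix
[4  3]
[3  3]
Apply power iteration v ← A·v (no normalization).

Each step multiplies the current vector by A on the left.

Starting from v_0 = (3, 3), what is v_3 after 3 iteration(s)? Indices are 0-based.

v_0 = (3, 3).
v_1 = A·v_0 = (1, 3).
v_2 = A·v_1 = (3, 2).
v_3 = A·v_2 = (3, 0).

v_3 = (3, 0)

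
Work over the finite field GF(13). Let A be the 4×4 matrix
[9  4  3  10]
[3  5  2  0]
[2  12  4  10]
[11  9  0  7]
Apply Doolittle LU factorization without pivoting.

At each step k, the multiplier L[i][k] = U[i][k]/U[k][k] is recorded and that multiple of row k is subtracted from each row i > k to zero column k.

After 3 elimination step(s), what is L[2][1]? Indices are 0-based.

L[2][1] = 5

Step 1: pivot at (0,0) is 9.
  row1 ← row1 − (9)·row0  ⇒  L[1][0]=9, U row1=(0, 8, 1, 1)
  row2 ← row2 − (6)·row0  ⇒  L[2][0]=6, U row2=(0, 1, 12, 2)
  row3 ← row3 − (7)·row0  ⇒  L[3][0]=7, U row3=(0, 7, 5, 2)
Step 2: pivot at (1,1) is 8.
  row2 ← row2 − (5)·row1  ⇒  L[2][1]=5, U row2=(0, 0, 7, 10)
  row3 ← row3 − (9)·row1  ⇒  L[3][1]=9, U row3=(0, 0, 9, 6)
Step 3: pivot at (2,2) is 7.
  row3 ← row3 − (5)·row2  ⇒  L[3][2]=5, U row3=(0, 0, 0, 8)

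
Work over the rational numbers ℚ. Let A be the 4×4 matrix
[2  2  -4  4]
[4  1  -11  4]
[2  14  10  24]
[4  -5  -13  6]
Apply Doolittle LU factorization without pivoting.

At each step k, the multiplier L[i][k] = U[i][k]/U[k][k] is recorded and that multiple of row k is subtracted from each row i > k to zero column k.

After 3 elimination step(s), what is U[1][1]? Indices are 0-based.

k=0: U[0][0]=2
  eliminate (1,0): mult=2, new row 1: (0, -3, -3, -4); set L[1][0]=2
  eliminate (2,0): mult=1, new row 2: (0, 12, 14, 20); set L[2][0]=1
  eliminate (3,0): mult=2, new row 3: (0, -9, -5, -2); set L[3][0]=2
k=1: U[1][1]=-3
  eliminate (2,1): mult=-4, new row 2: (0, 0, 2, 4); set L[2][1]=-4
  eliminate (3,1): mult=3, new row 3: (0, 0, 4, 10); set L[3][1]=3
k=2: U[2][2]=2
  eliminate (3,2): mult=2, new row 3: (0, 0, 0, 2); set L[3][2]=2

U[1][1] = -3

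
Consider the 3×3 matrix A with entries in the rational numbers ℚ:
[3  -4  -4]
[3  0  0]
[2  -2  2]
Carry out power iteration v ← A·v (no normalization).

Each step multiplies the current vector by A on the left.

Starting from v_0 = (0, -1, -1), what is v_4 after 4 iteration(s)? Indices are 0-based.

v_4 = (-680, -264, -256)

v_0 = (0, -1, -1).
v_1 = A·v_0 = (8, 0, 0).
v_2 = A·v_1 = (24, 24, 16).
v_3 = A·v_2 = (-88, 72, 32).
v_4 = A·v_3 = (-680, -264, -256).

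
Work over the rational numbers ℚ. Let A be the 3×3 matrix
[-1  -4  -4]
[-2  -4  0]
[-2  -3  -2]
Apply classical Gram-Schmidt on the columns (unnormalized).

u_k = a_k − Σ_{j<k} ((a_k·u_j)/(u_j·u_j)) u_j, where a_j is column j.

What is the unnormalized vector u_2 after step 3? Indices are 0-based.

Step 1: u_0 = a_0 = (-1, -2, -2).
Step 2: u_1 = a_1 − (2)·u_0 = (-2, 0, 1).
Step 3: u_2 = a_2 − (8/9)·u_0 − (6/5)·u_1 = (-32/45, 16/9, -64/45).

u_2 = (-32/45, 16/9, -64/45)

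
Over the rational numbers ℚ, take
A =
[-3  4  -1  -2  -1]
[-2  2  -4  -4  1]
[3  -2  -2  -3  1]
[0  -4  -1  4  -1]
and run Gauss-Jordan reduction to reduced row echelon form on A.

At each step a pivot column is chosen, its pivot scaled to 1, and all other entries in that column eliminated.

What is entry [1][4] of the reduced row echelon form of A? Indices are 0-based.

M[1][4] = -111/26

pivot(0,0)=-3: scale R0 → (1, -4/3, 1/3, 2/3, 1/3)
  clear (1,0): R1 −= (-2)R0 → (0, -2/3, -10/3, -8/3, 5/3)
  clear (2,0): R2 −= (3)R0 → (0, 2, -3, -5, 0)
pivot(1,1)=-2/3: scale R1 → (0, 1, 5, 4, -5/2)
  clear (0,1): R0 −= (-4/3)R1 → (1, 0, 7, 6, -3)
  clear (2,1): R2 −= (2)R1 → (0, 0, -13, -13, 5)
  clear (3,1): R3 −= (-4)R1 → (0, 0, 19, 20, -11)
pivot(2,2)=-13: scale R2 → (0, 0, 1, 1, -5/13)
  clear (0,2): R0 −= (7)R2 → (1, 0, 0, -1, -4/13)
  clear (1,2): R1 −= (5)R2 → (0, 1, 0, -1, -15/26)
  clear (3,2): R3 −= (19)R2 → (0, 0, 0, 1, -48/13)
pivot(3,3)=1: scale R3 → (0, 0, 0, 1, -48/13)
  clear (0,3): R0 −= (-1)R3 → (1, 0, 0, 0, -4)
  clear (1,3): R1 −= (-1)R3 → (0, 1, 0, 0, -111/26)
  clear (2,3): R2 −= (1)R3 → (0, 0, 1, 0, 43/13)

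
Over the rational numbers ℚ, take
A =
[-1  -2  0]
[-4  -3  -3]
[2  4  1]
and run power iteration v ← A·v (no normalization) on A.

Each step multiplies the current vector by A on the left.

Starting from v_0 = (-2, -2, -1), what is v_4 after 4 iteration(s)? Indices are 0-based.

v_0 = (-2, -2, -1).
v_1 = A·v_0 = (6, 17, -13).
v_2 = A·v_1 = (-40, -36, 67).
v_3 = A·v_2 = (112, 67, -157).
v_4 = A·v_3 = (-246, -178, 335).

v_4 = (-246, -178, 335)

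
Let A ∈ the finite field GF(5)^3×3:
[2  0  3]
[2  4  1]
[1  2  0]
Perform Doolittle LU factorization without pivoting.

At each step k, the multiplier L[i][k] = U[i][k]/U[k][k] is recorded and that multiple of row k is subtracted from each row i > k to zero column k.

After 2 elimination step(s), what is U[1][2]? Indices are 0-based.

U[1][2] = 3

Step 1: pivot at (0,0) is 2.
  row1 ← row1 − (1)·row0  ⇒  L[1][0]=1, U row1=(0, 4, 3)
  row2 ← row2 − (3)·row0  ⇒  L[2][0]=3, U row2=(0, 2, 1)
Step 2: pivot at (1,1) is 4.
  row2 ← row2 − (3)·row1  ⇒  L[2][1]=3, U row2=(0, 0, 2)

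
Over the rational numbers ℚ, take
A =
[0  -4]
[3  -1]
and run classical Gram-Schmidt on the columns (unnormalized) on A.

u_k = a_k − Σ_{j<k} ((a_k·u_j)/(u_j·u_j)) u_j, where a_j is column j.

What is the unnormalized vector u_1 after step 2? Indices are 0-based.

Step 1: u_0 = a_0 = (0, 3).
Step 2: u_1 = a_1 − (-1/3)·u_0 = (-4, 0).

u_1 = (-4, 0)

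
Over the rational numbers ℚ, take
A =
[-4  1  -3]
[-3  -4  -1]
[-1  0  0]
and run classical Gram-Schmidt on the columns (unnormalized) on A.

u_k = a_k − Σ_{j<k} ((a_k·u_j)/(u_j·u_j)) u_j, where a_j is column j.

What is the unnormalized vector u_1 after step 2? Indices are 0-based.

Step 1: u_0 = a_0 = (-4, -3, -1).
Step 2: u_1 = a_1 − (4/13)·u_0 = (29/13, -40/13, 4/13).

u_1 = (29/13, -40/13, 4/13)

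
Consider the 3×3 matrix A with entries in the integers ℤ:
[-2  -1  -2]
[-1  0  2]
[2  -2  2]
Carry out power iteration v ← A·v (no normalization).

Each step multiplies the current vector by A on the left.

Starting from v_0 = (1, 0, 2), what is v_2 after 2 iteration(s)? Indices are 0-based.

v_0 = (1, 0, 2).
v_1 = A·v_0 = (-6, 3, 6).
v_2 = A·v_1 = (-3, 18, -6).

v_2 = (-3, 18, -6)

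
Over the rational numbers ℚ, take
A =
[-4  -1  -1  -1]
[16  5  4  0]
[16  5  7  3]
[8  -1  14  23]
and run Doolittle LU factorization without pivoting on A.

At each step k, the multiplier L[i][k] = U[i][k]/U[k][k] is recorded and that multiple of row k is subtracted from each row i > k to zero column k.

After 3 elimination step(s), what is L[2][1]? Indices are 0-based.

L[2][1] = 1

k=0: U[0][0]=-4
  eliminate (1,0): mult=-4, new row 1: (0, 1, 0, -4); set L[1][0]=-4
  eliminate (2,0): mult=-4, new row 2: (0, 1, 3, -1); set L[2][0]=-4
  eliminate (3,0): mult=-2, new row 3: (0, -3, 12, 21); set L[3][0]=-2
k=1: U[1][1]=1
  eliminate (2,1): mult=1, new row 2: (0, 0, 3, 3); set L[2][1]=1
  eliminate (3,1): mult=-3, new row 3: (0, 0, 12, 9); set L[3][1]=-3
k=2: U[2][2]=3
  eliminate (3,2): mult=4, new row 3: (0, 0, 0, -3); set L[3][2]=4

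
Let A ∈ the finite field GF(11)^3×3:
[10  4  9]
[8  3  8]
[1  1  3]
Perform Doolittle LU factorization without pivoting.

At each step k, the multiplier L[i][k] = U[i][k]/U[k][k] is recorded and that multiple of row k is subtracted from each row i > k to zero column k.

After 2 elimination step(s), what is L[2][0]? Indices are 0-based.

Step 1: pivot at (0,0) is 10.
  row1 ← row1 − (3)·row0  ⇒  L[1][0]=3, U row1=(0, 2, 3)
  row2 ← row2 − (10)·row0  ⇒  L[2][0]=10, U row2=(0, 5, 1)
Step 2: pivot at (1,1) is 2.
  row2 ← row2 − (8)·row1  ⇒  L[2][1]=8, U row2=(0, 0, 10)

L[2][0] = 10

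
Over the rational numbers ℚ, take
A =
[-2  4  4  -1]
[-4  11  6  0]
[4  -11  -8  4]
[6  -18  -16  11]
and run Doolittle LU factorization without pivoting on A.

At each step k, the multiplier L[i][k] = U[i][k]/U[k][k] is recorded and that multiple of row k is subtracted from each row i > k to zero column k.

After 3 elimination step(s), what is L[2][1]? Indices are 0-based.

L[2][1] = -1

[col 0] pivot -2
  R1 -= 2*R0 → (0, 3, -2, 2)  (L[1][0] := 2)
  R2 -= -2*R0 → (0, -3, 0, 2)  (L[2][0] := -2)
  R3 -= -3*R0 → (0, -6, -4, 8)  (L[3][0] := -3)
[col 1] pivot 3
  R2 -= -1*R1 → (0, 0, -2, 4)  (L[2][1] := -1)
  R3 -= -2*R1 → (0, 0, -8, 12)  (L[3][1] := -2)
[col 2] pivot -2
  R3 -= 4*R2 → (0, 0, 0, -4)  (L[3][2] := 4)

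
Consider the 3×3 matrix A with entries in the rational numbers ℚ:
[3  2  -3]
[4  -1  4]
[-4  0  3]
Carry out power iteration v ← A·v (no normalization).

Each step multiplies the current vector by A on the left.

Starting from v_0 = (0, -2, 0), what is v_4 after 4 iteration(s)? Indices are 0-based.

v_4 = (-464, -162, 672)

v_0 = (0, -2, 0).
v_1 = A·v_0 = (-4, 2, 0).
v_2 = A·v_1 = (-8, -18, 16).
v_3 = A·v_2 = (-108, 50, 80).
v_4 = A·v_3 = (-464, -162, 672).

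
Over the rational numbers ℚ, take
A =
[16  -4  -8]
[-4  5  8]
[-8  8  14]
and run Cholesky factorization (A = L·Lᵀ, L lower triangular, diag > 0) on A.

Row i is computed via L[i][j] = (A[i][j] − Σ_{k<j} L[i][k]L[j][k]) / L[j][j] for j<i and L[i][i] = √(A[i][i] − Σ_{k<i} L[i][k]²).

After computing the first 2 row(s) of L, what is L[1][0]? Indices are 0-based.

L[1][0] = -1

Step 1: L[0][0] = √(16) = 4.
  L[1][0] = (-4) / L[0][0] = -1.
Step 2: L[1][1] = √(4) = 2.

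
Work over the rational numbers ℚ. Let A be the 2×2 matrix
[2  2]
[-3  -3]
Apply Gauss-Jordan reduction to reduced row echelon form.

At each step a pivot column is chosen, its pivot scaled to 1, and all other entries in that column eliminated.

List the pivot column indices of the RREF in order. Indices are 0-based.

pivot columns: 0

step 1: normalize row 0 (÷2) = (1, 1)
  row 1: subtract -3×row0 = (0, 0)
skip col 1 (zero from row 1)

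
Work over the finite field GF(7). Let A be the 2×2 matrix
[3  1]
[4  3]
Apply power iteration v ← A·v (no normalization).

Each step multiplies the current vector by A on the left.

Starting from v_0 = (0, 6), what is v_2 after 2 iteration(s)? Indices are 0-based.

v_0 = (0, 6).
v_1 = A·v_0 = (6, 4).
v_2 = A·v_1 = (1, 1).

v_2 = (1, 1)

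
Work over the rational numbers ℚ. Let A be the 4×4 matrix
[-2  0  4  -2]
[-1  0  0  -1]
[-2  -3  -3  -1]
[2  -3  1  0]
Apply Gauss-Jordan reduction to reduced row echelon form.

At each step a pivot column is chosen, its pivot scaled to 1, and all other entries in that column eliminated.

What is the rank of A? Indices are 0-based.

rank = 4

step 1: normalize row 0 (÷-2) = (1, 0, -2, 1)
  row 1: subtract -1×row0 = (0, 0, -2, 0)
  row 2: subtract -2×row0 = (0, -3, -7, 1)
  row 3: subtract 2×row0 = (0, -3, 5, -2)
step 2: exchange rows 1,2
step 2: normalize row 1 (÷-3) = (0, 1, 7/3, -1/3)
  row 3: subtract -3×row1 = (0, 0, 12, -3)
step 3: normalize row 2 (÷-2) = (0, 0, 1, 0)
  row 0: subtract -2×row2 = (1, 0, 0, 1)
  row 1: subtract 7/3×row2 = (0, 1, 0, -1/3)
  row 3: subtract 12×row2 = (0, 0, 0, -3)
step 4: normalize row 3 (÷-3) = (0, 0, 0, 1)
  row 0: subtract 1×row3 = (1, 0, 0, 0)
  row 1: subtract -1/3×row3 = (0, 1, 0, 0)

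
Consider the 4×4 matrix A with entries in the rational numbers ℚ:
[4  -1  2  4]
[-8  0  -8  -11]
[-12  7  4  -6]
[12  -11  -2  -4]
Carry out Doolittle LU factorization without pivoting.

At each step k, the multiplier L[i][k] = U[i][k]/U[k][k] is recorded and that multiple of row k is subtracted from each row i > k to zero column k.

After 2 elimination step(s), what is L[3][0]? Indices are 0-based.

[col 0] pivot 4
  R1 -= -2*R0 → (0, -2, -4, -3)  (L[1][0] := -2)
  R2 -= -3*R0 → (0, 4, 10, 6)  (L[2][0] := -3)
  R3 -= 3*R0 → (0, -8, -8, -16)  (L[3][0] := 3)
[col 1] pivot -2
  R2 -= -2*R1 → (0, 0, 2, 0)  (L[2][1] := -2)
  R3 -= 4*R1 → (0, 0, 8, -4)  (L[3][1] := 4)

L[3][0] = 3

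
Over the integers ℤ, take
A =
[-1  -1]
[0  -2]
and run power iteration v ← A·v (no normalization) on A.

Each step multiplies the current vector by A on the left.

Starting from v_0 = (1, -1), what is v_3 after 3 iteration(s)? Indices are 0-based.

v_0 = (1, -1).
v_1 = A·v_0 = (0, 2).
v_2 = A·v_1 = (-2, -4).
v_3 = A·v_2 = (6, 8).

v_3 = (6, 8)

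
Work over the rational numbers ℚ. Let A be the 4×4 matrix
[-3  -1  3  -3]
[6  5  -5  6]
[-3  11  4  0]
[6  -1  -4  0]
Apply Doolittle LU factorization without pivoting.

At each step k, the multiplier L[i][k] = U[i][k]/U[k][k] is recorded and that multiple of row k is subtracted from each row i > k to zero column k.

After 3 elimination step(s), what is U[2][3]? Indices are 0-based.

k=0: U[0][0]=-3
  eliminate (1,0): mult=-2, new row 1: (0, 3, 1, 0); set L[1][0]=-2
  eliminate (2,0): mult=1, new row 2: (0, 12, 1, 3); set L[2][0]=1
  eliminate (3,0): mult=-2, new row 3: (0, -3, 2, -6); set L[3][0]=-2
k=1: U[1][1]=3
  eliminate (2,1): mult=4, new row 2: (0, 0, -3, 3); set L[2][1]=4
  eliminate (3,1): mult=-1, new row 3: (0, 0, 3, -6); set L[3][1]=-1
k=2: U[2][2]=-3
  eliminate (3,2): mult=-1, new row 3: (0, 0, 0, -3); set L[3][2]=-1

U[2][3] = 3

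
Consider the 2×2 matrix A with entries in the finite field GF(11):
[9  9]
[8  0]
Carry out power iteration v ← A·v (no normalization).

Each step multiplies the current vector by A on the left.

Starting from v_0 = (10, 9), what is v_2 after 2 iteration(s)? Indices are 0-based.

v_2 = (4, 4)

v_0 = (10, 9).
v_1 = A·v_0 = (6, 3).
v_2 = A·v_1 = (4, 4).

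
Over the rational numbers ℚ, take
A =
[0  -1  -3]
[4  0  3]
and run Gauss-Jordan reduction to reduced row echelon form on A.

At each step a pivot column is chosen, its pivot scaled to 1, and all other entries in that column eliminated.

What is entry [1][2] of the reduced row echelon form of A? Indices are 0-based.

M[1][2] = 3

[1] R0 <-> R1
[1] R0 /= 4  ⇒  (1, 0, 3/4)
[2] R1 /= -1  ⇒  (0, 1, 3)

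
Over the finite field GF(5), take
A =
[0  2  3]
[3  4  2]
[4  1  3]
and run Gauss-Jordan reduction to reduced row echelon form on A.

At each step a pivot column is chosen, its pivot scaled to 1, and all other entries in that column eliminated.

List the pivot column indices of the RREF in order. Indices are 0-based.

pivot columns: 0, 1, 2

pivot(0,0): swap R0↔R1
pivot(0,0)=3: scale R0 → (1, 3, 4)
  clear (2,0): R2 −= (4)R0 → (0, 4, 2)
pivot(1,1)=2: scale R1 → (0, 1, 4)
  clear (0,1): R0 −= (3)R1 → (1, 0, 2)
  clear (2,1): R2 −= (4)R1 → (0, 0, 1)
pivot(2,2)=1: scale R2 → (0, 0, 1)
  clear (0,2): R0 −= (2)R2 → (1, 0, 0)
  clear (1,2): R1 −= (4)R2 → (0, 1, 0)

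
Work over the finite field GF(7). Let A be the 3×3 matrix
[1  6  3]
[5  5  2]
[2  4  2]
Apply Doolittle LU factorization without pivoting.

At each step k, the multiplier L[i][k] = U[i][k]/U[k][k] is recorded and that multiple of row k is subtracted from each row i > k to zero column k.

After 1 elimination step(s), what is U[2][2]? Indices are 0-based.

U[2][2] = 3

Step 1: pivot at (0,0) is 1.
  row1 ← row1 − (5)·row0  ⇒  L[1][0]=5, U row1=(0, 3, 1)
  row2 ← row2 − (2)·row0  ⇒  L[2][0]=2, U row2=(0, 6, 3)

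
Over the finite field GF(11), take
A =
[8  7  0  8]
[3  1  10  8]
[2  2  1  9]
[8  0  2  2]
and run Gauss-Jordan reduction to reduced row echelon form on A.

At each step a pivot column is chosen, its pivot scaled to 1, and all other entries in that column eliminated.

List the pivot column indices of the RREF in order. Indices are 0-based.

[1] R0 /= 8  ⇒  (1, 5, 0, 1)
     R1 -= 3·R0  ⇒  (0, 8, 10, 5)
     R2 -= 2·R0  ⇒  (0, 3, 1, 7)
     R3 -= 8·R0  ⇒  (0, 4, 2, 5)
[2] R1 /= 8  ⇒  (0, 1, 4, 2)
     R0 -= 5·R1  ⇒  (1, 0, 2, 2)
     R2 -= 3·R1  ⇒  (0, 0, 0, 1)
     R3 -= 4·R1  ⇒  (0, 0, 8, 8)
[3] R2 <-> R3
[3] R2 /= 8  ⇒  (0, 0, 1, 1)
     R0 -= 2·R2  ⇒  (1, 0, 0, 0)
     R1 -= 4·R2  ⇒  (0, 1, 0, 9)
[4] R3 /= 1  ⇒  (0, 0, 0, 1)
     R1 -= 9·R3  ⇒  (0, 1, 0, 0)
     R2 -= 1·R3  ⇒  (0, 0, 1, 0)

pivot columns: 0, 1, 2, 3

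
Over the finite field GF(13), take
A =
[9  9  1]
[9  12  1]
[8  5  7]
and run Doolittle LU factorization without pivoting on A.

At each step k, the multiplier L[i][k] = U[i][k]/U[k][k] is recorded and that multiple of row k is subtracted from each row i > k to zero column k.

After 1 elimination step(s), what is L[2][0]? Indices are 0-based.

L[2][0] = 11

[col 0] pivot 9
  R1 -= 1*R0 → (0, 3, 0)  (L[1][0] := 1)
  R2 -= 11*R0 → (0, 10, 9)  (L[2][0] := 11)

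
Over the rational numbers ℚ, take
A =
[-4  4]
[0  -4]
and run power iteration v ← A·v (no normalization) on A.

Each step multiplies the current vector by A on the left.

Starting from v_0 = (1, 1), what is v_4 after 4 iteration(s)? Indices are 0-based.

v_4 = (-768, 256)

v_0 = (1, 1).
v_1 = A·v_0 = (0, -4).
v_2 = A·v_1 = (-16, 16).
v_3 = A·v_2 = (128, -64).
v_4 = A·v_3 = (-768, 256).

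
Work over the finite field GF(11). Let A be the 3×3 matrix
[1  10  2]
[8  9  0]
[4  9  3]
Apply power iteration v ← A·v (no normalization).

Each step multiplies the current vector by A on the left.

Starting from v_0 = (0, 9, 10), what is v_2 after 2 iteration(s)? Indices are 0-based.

v_0 = (0, 9, 10).
v_1 = A·v_0 = (0, 4, 1).
v_2 = A·v_1 = (9, 3, 6).

v_2 = (9, 3, 6)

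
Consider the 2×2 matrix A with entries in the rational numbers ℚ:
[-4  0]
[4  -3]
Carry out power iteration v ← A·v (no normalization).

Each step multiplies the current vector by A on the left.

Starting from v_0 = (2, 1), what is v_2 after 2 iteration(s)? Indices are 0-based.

v_0 = (2, 1).
v_1 = A·v_0 = (-8, 5).
v_2 = A·v_1 = (32, -47).

v_2 = (32, -47)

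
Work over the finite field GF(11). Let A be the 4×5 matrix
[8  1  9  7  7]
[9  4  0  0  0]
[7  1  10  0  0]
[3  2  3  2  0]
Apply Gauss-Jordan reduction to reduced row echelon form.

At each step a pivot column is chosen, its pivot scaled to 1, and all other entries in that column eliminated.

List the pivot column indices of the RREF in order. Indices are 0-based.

[1] R0 /= 8  ⇒  (1, 7, 8, 5, 5)
     R1 -= 9·R0  ⇒  (0, 7, 5, 10, 10)
     R2 -= 7·R0  ⇒  (0, 7, 9, 9, 9)
     R3 -= 3·R0  ⇒  (0, 3, 1, 9, 7)
[2] R1 /= 7  ⇒  (0, 1, 7, 3, 3)
     R0 -= 7·R1  ⇒  (1, 0, 3, 6, 6)
     R2 -= 7·R1  ⇒  (0, 0, 4, 10, 10)
     R3 -= 3·R1  ⇒  (0, 0, 2, 0, 9)
[3] R2 /= 4  ⇒  (0, 0, 1, 8, 8)
     R0 -= 3·R2  ⇒  (1, 0, 0, 4, 4)
     R1 -= 7·R2  ⇒  (0, 1, 0, 2, 2)
     R3 -= 2·R2  ⇒  (0, 0, 0, 6, 4)
[4] R3 /= 6  ⇒  (0, 0, 0, 1, 8)
     R0 -= 4·R3  ⇒  (1, 0, 0, 0, 5)
     R1 -= 2·R3  ⇒  (0, 1, 0, 0, 8)
     R2 -= 8·R3  ⇒  (0, 0, 1, 0, 10)

pivot columns: 0, 1, 2, 3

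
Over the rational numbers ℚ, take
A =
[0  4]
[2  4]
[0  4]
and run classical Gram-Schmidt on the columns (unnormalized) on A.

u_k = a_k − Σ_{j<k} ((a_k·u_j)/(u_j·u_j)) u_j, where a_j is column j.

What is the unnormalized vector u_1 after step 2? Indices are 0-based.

Step 1: u_0 = a_0 = (0, 2, 0).
Step 2: u_1 = a_1 − (2)·u_0 = (4, 0, 4).

u_1 = (4, 0, 4)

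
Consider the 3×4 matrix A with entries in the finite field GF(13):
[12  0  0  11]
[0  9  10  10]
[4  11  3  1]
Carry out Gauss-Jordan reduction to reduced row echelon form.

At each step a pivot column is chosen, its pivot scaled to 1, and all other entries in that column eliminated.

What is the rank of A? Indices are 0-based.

rank = 3

pivot(0,0)=12: scale R0 → (1, 0, 0, 2)
  clear (2,0): R2 −= (4)R0 → (0, 11, 3, 6)
pivot(1,1)=9: scale R1 → (0, 1, 4, 4)
  clear (2,1): R2 −= (11)R1 → (0, 0, 11, 1)
pivot(2,2)=11: scale R2 → (0, 0, 1, 6)
  clear (1,2): R1 −= (4)R2 → (0, 1, 0, 6)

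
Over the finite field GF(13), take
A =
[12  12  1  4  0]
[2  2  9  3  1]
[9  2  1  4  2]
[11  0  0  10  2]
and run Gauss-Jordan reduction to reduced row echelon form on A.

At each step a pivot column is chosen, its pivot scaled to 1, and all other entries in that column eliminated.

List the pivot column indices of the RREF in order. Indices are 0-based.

pivot columns: 0, 1, 2, 3

[1] R0 /= 12  ⇒  (1, 1, 12, 9, 0)
     R1 -= 2·R0  ⇒  (0, 0, 11, 11, 1)
     R2 -= 9·R0  ⇒  (0, 6, 10, 1, 2)
     R3 -= 11·R0  ⇒  (0, 2, 11, 2, 2)
[2] R1 <-> R2
[2] R1 /= 6  ⇒  (0, 1, 6, 11, 9)
     R0 -= 1·R1  ⇒  (1, 0, 6, 11, 4)
     R3 -= 2·R1  ⇒  (0, 0, 12, 6, 10)
[3] R2 /= 11  ⇒  (0, 0, 1, 1, 6)
     R0 -= 6·R2  ⇒  (1, 0, 0, 5, 7)
     R1 -= 6·R2  ⇒  (0, 1, 0, 5, 12)
     R3 -= 12·R2  ⇒  (0, 0, 0, 7, 3)
[4] R3 /= 7  ⇒  (0, 0, 0, 1, 6)
     R0 -= 5·R3  ⇒  (1, 0, 0, 0, 3)
     R1 -= 5·R3  ⇒  (0, 1, 0, 0, 8)
     R2 -= 1·R3  ⇒  (0, 0, 1, 0, 0)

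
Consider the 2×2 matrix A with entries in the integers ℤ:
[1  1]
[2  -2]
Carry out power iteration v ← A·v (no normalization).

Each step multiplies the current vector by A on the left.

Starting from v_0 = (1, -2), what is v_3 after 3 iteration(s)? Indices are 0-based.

v_3 = (-9, 38)

v_0 = (1, -2).
v_1 = A·v_0 = (-1, 6).
v_2 = A·v_1 = (5, -14).
v_3 = A·v_2 = (-9, 38).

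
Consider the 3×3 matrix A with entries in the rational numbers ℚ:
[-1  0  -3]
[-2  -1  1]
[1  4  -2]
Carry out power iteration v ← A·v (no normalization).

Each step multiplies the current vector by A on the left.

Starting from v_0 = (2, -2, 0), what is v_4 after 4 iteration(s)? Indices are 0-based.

v_0 = (2, -2, 0).
v_1 = A·v_0 = (-2, -2, -6).
v_2 = A·v_1 = (20, 0, 2).
v_3 = A·v_2 = (-26, -38, 16).
v_4 = A·v_3 = (-22, 106, -210).

v_4 = (-22, 106, -210)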